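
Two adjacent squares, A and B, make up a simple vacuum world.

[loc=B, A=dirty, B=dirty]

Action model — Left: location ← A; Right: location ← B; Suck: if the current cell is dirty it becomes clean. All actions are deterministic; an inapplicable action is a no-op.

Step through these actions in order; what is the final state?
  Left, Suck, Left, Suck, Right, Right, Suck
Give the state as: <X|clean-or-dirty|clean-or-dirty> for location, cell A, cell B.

1. Left → <A|dirty|dirty>
2. Suck → <A|clean|dirty>
3. Left → <A|clean|dirty>
4. Suck → <A|clean|dirty>
5. Right → <B|clean|dirty>
6. Right → <B|clean|dirty>
7. Suck → <B|clean|clean>

<B|clean|clean>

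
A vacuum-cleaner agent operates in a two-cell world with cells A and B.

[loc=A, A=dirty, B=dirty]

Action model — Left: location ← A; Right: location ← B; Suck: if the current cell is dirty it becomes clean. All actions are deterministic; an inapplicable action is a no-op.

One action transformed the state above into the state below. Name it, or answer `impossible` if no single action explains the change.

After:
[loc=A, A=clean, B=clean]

impossible

try  Left: <A|dirty|dirty>
try Right: <B|dirty|dirty>
try  Suck: <A|clean|dirty>
no single action produces the after-state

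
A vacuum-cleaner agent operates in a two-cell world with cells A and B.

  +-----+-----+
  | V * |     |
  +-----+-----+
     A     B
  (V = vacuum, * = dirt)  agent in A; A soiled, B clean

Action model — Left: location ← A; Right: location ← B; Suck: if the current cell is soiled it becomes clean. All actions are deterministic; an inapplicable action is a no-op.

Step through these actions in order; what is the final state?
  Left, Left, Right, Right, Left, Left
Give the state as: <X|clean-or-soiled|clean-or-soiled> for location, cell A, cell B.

<A|soiled|clean>

[1] after Left: <A|soiled|clean>
[2] after Left: <A|soiled|clean>
[3] after Right: <B|soiled|clean>
[4] after Right: <B|soiled|clean>
[5] after Left: <A|soiled|clean>
[6] after Left: <A|soiled|clean>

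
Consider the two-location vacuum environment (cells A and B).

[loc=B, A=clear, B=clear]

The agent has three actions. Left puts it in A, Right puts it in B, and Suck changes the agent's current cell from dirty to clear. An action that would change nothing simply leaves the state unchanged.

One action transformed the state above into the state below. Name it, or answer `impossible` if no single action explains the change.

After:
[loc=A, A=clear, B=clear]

Left

try  Left: in A — A clear, B clear  ← match
try Right: in B — A clear, B clear
try  Suck: in B — A clear, B clear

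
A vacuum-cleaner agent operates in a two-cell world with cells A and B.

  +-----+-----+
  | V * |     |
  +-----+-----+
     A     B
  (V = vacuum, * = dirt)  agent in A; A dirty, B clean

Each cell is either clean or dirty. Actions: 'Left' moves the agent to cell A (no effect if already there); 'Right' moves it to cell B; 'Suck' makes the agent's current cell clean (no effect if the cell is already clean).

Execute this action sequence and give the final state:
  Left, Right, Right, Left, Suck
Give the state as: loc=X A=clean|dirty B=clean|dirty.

Left (#1): loc=A A=dirty B=clean
Right (#2): loc=B A=dirty B=clean
Right (#3): loc=B A=dirty B=clean
Left (#4): loc=A A=dirty B=clean
Suck (#5): loc=A A=clean B=clean

loc=A A=clean B=clean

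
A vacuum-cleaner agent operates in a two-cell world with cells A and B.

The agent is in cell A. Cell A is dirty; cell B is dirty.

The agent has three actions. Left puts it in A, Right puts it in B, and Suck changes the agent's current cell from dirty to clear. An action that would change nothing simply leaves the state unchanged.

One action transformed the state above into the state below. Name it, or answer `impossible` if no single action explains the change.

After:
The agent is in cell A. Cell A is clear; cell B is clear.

impossible

try  Left: (A; A:dirty, B:dirty)
try Right: (B; A:dirty, B:dirty)
try  Suck: (A; A:clear, B:dirty)
no single action produces the after-state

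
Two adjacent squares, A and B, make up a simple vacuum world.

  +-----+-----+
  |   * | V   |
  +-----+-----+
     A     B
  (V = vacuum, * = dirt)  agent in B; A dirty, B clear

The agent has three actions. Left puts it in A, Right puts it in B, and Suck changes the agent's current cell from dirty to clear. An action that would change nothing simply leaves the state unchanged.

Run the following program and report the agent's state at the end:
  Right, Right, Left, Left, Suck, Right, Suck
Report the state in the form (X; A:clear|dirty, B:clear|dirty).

1. Right → (B; A:dirty, B:clear)
2. Right → (B; A:dirty, B:clear)
3. Left → (A; A:dirty, B:clear)
4. Left → (A; A:dirty, B:clear)
5. Suck → (A; A:clear, B:clear)
6. Right → (B; A:clear, B:clear)
7. Suck → (B; A:clear, B:clear)

(B; A:clear, B:clear)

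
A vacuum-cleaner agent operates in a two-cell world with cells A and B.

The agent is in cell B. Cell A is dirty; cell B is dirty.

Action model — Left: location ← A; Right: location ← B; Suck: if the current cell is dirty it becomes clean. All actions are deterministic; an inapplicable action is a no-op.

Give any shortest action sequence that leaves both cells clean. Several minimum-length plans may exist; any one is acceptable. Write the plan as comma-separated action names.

step 1/3 (Suck): <B|dirty|clean>
step 2/3 (Left): <A|dirty|clean>
step 3/3 (Suck): <A|clean|clean>
min 3: Suck B + move + Suck A

Suck, Left, Suck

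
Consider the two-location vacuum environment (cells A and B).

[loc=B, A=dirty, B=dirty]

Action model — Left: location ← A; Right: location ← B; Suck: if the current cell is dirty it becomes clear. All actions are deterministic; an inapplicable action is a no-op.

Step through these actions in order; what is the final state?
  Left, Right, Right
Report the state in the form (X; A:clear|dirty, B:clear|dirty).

t=1 Left ⇒ (A; A:dirty, B:dirty)
t=2 Right ⇒ (B; A:dirty, B:dirty)
t=3 Right ⇒ (B; A:dirty, B:dirty)

(B; A:dirty, B:dirty)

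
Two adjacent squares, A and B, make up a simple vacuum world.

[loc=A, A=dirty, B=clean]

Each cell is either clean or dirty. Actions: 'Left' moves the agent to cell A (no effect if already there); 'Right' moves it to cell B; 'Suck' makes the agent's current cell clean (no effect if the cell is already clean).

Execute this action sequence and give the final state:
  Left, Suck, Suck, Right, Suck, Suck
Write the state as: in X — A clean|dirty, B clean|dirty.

t=1 Left ⇒ in A — A dirty, B clean
t=2 Suck ⇒ in A — A clean, B clean
t=3 Suck ⇒ in A — A clean, B clean
t=4 Right ⇒ in B — A clean, B clean
t=5 Suck ⇒ in B — A clean, B clean
t=6 Suck ⇒ in B — A clean, B clean

in B — A clean, B clean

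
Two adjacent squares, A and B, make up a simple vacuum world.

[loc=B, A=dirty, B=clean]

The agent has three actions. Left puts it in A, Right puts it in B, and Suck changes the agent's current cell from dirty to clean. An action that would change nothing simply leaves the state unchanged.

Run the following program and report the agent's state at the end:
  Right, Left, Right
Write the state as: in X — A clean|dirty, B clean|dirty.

t=1 Right ⇒ in B — A dirty, B clean
t=2 Left ⇒ in A — A dirty, B clean
t=3 Right ⇒ in B — A dirty, B clean

in B — A dirty, B clean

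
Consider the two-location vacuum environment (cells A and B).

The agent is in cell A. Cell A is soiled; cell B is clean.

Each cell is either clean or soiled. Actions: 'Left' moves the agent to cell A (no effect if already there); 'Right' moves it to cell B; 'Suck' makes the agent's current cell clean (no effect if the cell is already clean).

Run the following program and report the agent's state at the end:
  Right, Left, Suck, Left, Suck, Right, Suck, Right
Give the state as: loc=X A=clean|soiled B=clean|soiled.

loc=B A=clean B=clean

Right (#1): loc=B A=soiled B=clean
Left (#2): loc=A A=soiled B=clean
Suck (#3): loc=A A=clean B=clean
Left (#4): loc=A A=clean B=clean
Suck (#5): loc=A A=clean B=clean
Right (#6): loc=B A=clean B=clean
Suck (#7): loc=B A=clean B=clean
Right (#8): loc=B A=clean B=clean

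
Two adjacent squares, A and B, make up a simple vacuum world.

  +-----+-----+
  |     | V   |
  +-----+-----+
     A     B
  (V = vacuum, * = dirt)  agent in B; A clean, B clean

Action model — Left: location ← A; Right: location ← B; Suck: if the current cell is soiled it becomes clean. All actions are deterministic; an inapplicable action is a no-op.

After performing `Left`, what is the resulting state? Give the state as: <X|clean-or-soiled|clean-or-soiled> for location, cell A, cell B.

<A|clean|clean>

start: <B|clean|clean>
1. Left → <A|clean|clean>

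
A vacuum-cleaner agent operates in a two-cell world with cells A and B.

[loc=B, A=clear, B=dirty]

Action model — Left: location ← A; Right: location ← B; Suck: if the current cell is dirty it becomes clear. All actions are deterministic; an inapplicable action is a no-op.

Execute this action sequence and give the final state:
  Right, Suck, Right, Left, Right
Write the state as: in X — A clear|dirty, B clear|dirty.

in B — A clear, B clear

t=1 Right ⇒ in B — A clear, B dirty
t=2 Suck ⇒ in B — A clear, B clear
t=3 Right ⇒ in B — A clear, B clear
t=4 Left ⇒ in A — A clear, B clear
t=5 Right ⇒ in B — A clear, B clear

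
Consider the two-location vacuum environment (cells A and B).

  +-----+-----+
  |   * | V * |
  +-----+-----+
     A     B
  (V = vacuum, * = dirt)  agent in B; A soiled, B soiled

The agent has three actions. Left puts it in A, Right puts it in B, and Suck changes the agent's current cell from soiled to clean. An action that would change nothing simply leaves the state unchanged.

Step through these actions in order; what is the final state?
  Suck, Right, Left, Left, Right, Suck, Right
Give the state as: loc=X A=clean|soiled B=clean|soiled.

step 1/7 (Suck): loc=B A=soiled B=clean
step 2/7 (Right): loc=B A=soiled B=clean
step 3/7 (Left): loc=A A=soiled B=clean
step 4/7 (Left): loc=A A=soiled B=clean
step 5/7 (Right): loc=B A=soiled B=clean
step 6/7 (Suck): loc=B A=soiled B=clean
step 7/7 (Right): loc=B A=soiled B=clean

loc=B A=soiled B=clean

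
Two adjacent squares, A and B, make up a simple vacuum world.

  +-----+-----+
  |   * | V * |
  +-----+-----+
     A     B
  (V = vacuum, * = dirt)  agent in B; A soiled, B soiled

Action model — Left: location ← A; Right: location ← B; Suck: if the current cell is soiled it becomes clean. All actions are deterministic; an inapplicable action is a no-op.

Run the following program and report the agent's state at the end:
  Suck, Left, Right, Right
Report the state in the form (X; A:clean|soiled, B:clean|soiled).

Suck (#1): (B; A:soiled, B:clean)
Left (#2): (A; A:soiled, B:clean)
Right (#3): (B; A:soiled, B:clean)
Right (#4): (B; A:soiled, B:clean)

(B; A:soiled, B:clean)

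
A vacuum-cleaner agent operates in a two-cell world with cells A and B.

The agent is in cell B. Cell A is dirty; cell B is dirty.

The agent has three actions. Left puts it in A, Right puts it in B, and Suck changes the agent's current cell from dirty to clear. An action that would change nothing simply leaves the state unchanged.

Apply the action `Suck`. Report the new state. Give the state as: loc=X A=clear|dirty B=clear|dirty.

loc=B A=dirty B=clear

start: loc=B A=dirty B=dirty
Suck (#1): loc=B A=dirty B=clear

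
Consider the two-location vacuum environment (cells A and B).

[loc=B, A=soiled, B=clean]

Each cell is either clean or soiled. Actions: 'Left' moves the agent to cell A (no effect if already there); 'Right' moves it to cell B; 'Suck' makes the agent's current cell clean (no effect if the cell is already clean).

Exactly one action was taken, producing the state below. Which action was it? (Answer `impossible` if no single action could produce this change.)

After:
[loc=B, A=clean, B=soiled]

try  Left: (A; A:soiled, B:clean)
try Right: (B; A:soiled, B:clean)
try  Suck: (B; A:soiled, B:clean)
no single action produces the after-state

impossible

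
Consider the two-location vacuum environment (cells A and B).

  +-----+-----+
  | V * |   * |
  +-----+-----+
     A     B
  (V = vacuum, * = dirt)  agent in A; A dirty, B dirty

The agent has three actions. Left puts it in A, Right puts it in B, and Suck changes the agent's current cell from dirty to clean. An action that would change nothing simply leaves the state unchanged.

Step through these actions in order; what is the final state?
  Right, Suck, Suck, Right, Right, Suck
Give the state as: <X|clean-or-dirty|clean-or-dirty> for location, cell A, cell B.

<B|dirty|clean>

step 1/6 (Right): <B|dirty|dirty>
step 2/6 (Suck): <B|dirty|clean>
step 3/6 (Suck): <B|dirty|clean>
step 4/6 (Right): <B|dirty|clean>
step 5/6 (Right): <B|dirty|clean>
step 6/6 (Suck): <B|dirty|clean>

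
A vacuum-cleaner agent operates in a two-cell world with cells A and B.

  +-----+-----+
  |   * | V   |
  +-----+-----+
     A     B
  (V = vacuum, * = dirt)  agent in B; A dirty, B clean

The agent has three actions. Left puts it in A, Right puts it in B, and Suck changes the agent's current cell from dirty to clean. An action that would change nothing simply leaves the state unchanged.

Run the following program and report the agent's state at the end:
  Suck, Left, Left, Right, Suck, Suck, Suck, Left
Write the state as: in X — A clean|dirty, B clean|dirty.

step 1/8 (Suck): in B — A dirty, B clean
step 2/8 (Left): in A — A dirty, B clean
step 3/8 (Left): in A — A dirty, B clean
step 4/8 (Right): in B — A dirty, B clean
step 5/8 (Suck): in B — A dirty, B clean
step 6/8 (Suck): in B — A dirty, B clean
step 7/8 (Suck): in B — A dirty, B clean
step 8/8 (Left): in A — A dirty, B clean

in A — A dirty, B clean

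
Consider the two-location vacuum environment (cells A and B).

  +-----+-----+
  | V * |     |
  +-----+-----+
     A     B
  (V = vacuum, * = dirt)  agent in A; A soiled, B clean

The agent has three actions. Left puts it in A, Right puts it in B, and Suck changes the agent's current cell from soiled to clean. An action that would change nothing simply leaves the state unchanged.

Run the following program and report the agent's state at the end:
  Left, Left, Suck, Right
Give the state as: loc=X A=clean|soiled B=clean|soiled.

loc=B A=clean B=clean

[1] after Left: loc=A A=soiled B=clean
[2] after Left: loc=A A=soiled B=clean
[3] after Suck: loc=A A=clean B=clean
[4] after Right: loc=B A=clean B=clean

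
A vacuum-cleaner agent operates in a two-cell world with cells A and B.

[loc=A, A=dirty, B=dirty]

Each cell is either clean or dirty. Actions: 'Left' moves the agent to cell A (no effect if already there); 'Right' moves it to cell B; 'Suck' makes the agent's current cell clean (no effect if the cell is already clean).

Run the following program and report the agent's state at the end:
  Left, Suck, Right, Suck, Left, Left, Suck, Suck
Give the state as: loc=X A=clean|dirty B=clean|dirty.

Left (#1): loc=A A=dirty B=dirty
Suck (#2): loc=A A=clean B=dirty
Right (#3): loc=B A=clean B=dirty
Suck (#4): loc=B A=clean B=clean
Left (#5): loc=A A=clean B=clean
Left (#6): loc=A A=clean B=clean
Suck (#7): loc=A A=clean B=clean
Suck (#8): loc=A A=clean B=clean

loc=A A=clean B=clean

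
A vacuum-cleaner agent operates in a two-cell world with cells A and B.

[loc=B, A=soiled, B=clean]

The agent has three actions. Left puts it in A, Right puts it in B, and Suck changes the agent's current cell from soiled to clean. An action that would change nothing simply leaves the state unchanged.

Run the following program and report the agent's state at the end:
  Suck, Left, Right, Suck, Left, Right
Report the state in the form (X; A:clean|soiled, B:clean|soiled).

(B; A:soiled, B:clean)

1. Suck → (B; A:soiled, B:clean)
2. Left → (A; A:soiled, B:clean)
3. Right → (B; A:soiled, B:clean)
4. Suck → (B; A:soiled, B:clean)
5. Left → (A; A:soiled, B:clean)
6. Right → (B; A:soiled, B:clean)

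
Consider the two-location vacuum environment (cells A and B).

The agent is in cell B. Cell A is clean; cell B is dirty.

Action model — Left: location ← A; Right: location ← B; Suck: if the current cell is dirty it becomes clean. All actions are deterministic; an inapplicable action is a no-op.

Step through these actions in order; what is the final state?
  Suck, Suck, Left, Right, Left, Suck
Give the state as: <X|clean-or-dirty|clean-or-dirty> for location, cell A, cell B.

<A|clean|clean>

1. Suck → <B|clean|clean>
2. Suck → <B|clean|clean>
3. Left → <A|clean|clean>
4. Right → <B|clean|clean>
5. Left → <A|clean|clean>
6. Suck → <A|clean|clean>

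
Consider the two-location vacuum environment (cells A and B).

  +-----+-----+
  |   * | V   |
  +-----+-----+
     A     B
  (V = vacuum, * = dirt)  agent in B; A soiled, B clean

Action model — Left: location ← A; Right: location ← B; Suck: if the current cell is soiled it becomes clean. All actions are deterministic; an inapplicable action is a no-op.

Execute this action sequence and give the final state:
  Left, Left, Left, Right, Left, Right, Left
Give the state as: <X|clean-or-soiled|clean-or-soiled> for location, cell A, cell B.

<A|soiled|clean>

step 1/7 (Left): <A|soiled|clean>
step 2/7 (Left): <A|soiled|clean>
step 3/7 (Left): <A|soiled|clean>
step 4/7 (Right): <B|soiled|clean>
step 5/7 (Left): <A|soiled|clean>
step 6/7 (Right): <B|soiled|clean>
step 7/7 (Left): <A|soiled|clean>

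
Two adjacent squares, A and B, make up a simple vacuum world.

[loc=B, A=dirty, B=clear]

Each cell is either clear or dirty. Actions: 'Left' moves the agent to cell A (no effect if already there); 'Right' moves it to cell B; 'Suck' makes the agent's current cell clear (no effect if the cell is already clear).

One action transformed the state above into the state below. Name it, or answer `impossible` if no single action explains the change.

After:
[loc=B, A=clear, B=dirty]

impossible

try  Left: loc=A A=dirty B=clear
try Right: loc=B A=dirty B=clear
try  Suck: loc=B A=dirty B=clear
no single action produces the after-state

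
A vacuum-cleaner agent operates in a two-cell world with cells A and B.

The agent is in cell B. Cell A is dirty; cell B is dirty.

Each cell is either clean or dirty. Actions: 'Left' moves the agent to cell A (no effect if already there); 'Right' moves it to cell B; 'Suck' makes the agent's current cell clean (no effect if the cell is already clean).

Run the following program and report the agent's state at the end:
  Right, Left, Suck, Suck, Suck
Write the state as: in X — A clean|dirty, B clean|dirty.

in A — A clean, B dirty

step 1/5 (Right): in B — A dirty, B dirty
step 2/5 (Left): in A — A dirty, B dirty
step 3/5 (Suck): in A — A clean, B dirty
step 4/5 (Suck): in A — A clean, B dirty
step 5/5 (Suck): in A — A clean, B dirty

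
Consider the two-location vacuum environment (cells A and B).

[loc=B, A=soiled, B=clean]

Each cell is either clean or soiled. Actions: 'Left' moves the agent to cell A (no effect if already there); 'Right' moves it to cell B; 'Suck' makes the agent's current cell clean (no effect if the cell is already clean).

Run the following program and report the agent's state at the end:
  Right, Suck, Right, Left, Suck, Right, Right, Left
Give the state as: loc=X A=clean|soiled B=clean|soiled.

1) do Right; now loc=B A=soiled B=clean
2) do Suck; now loc=B A=soiled B=clean
3) do Right; now loc=B A=soiled B=clean
4) do Left; now loc=A A=soiled B=clean
5) do Suck; now loc=A A=clean B=clean
6) do Right; now loc=B A=clean B=clean
7) do Right; now loc=B A=clean B=clean
8) do Left; now loc=A A=clean B=clean

loc=A A=clean B=clean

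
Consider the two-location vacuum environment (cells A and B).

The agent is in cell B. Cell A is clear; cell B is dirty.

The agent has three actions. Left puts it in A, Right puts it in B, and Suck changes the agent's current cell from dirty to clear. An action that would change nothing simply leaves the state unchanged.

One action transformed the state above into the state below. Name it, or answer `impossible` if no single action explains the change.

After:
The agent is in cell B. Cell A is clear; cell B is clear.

Suck

try  Left: (A; A:clear, B:dirty)
try Right: (B; A:clear, B:dirty)
try  Suck: (B; A:clear, B:clear)  ← match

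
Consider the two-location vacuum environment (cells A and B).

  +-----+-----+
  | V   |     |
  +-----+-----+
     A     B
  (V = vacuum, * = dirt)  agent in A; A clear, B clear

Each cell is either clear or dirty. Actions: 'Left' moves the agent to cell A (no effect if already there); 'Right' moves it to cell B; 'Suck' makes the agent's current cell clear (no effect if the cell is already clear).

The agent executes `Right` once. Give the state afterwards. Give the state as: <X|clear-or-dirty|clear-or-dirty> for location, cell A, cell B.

<B|clear|clear>

start: <A|clear|clear>
[1] after Right: <B|clear|clear>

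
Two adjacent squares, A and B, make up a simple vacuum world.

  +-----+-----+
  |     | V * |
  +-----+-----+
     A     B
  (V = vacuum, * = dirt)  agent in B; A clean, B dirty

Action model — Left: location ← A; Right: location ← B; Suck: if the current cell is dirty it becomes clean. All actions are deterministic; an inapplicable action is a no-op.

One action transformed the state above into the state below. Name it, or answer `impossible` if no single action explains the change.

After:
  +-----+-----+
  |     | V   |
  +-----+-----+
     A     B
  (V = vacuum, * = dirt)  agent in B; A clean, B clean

try  Left: (A; A:clean, B:dirty)
try Right: (B; A:clean, B:dirty)
try  Suck: (B; A:clean, B:clean)  ← match

Suck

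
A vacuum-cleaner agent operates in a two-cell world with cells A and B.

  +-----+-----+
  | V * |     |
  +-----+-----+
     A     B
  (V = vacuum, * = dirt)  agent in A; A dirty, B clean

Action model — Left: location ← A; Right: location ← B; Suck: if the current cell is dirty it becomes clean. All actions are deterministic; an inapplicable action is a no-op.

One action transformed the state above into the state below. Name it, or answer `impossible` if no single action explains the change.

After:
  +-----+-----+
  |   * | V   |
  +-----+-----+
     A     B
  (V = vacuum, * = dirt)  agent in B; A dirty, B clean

try  Left: <A|dirty|clean>
try Right: <B|dirty|clean>  ← match
try  Suck: <A|clean|clean>

Right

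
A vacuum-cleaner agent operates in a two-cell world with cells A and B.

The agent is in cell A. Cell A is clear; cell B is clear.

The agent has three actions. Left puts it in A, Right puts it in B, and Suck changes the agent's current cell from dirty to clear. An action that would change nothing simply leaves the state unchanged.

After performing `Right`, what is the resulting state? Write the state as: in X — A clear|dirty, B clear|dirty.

start: in A — A clear, B clear
1. Right → in B — A clear, B clear

in B — A clear, B clear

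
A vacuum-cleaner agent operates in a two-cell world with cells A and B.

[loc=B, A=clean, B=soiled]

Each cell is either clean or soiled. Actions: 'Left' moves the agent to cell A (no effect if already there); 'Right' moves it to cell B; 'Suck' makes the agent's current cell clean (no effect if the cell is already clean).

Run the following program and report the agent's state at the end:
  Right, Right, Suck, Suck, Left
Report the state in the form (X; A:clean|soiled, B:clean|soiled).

(A; A:clean, B:clean)

[1] after Right: (B; A:clean, B:soiled)
[2] after Right: (B; A:clean, B:soiled)
[3] after Suck: (B; A:clean, B:clean)
[4] after Suck: (B; A:clean, B:clean)
[5] after Left: (A; A:clean, B:clean)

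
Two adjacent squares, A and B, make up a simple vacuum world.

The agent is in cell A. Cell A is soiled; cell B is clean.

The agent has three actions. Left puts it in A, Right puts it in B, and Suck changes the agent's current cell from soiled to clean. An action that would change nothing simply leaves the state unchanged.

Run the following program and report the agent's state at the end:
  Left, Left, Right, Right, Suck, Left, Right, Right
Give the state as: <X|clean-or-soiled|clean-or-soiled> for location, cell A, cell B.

<B|soiled|clean>

1. Left → <A|soiled|clean>
2. Left → <A|soiled|clean>
3. Right → <B|soiled|clean>
4. Right → <B|soiled|clean>
5. Suck → <B|soiled|clean>
6. Left → <A|soiled|clean>
7. Right → <B|soiled|clean>
8. Right → <B|soiled|clean>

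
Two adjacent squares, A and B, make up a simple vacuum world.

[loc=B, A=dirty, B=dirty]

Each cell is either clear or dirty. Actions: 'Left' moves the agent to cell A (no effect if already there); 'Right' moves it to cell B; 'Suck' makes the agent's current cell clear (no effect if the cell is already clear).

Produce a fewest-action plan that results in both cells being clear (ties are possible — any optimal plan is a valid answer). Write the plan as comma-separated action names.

[1] after Suck: loc=B A=dirty B=clear
[2] after Left: loc=A A=dirty B=clear
[3] after Suck: loc=A A=clear B=clear
min 3: Suck B + move + Suck A

Suck, Left, Suck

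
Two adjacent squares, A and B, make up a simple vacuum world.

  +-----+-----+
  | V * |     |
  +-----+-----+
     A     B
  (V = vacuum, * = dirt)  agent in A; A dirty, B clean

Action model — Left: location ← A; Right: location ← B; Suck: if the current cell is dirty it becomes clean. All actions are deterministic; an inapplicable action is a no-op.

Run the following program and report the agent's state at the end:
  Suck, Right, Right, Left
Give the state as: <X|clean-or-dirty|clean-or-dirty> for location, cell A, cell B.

1. Suck → <A|clean|clean>
2. Right → <B|clean|clean>
3. Right → <B|clean|clean>
4. Left → <A|clean|clean>

<A|clean|clean>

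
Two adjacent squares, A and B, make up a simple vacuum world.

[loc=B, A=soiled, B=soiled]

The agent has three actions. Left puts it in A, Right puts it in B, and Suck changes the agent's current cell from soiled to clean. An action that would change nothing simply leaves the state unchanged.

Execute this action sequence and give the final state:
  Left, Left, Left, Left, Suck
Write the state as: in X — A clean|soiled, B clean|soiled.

[1] after Left: in A — A soiled, B soiled
[2] after Left: in A — A soiled, B soiled
[3] after Left: in A — A soiled, B soiled
[4] after Left: in A — A soiled, B soiled
[5] after Suck: in A — A clean, B soiled

in A — A clean, B soiled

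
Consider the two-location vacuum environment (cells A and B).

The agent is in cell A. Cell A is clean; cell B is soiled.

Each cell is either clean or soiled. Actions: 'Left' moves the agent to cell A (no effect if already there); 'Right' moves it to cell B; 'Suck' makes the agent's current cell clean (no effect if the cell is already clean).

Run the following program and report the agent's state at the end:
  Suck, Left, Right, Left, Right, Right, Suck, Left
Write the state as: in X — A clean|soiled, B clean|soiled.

in A — A clean, B clean

step 1/8 (Suck): in A — A clean, B soiled
step 2/8 (Left): in A — A clean, B soiled
step 3/8 (Right): in B — A clean, B soiled
step 4/8 (Left): in A — A clean, B soiled
step 5/8 (Right): in B — A clean, B soiled
step 6/8 (Right): in B — A clean, B soiled
step 7/8 (Suck): in B — A clean, B clean
step 8/8 (Left): in A — A clean, B clean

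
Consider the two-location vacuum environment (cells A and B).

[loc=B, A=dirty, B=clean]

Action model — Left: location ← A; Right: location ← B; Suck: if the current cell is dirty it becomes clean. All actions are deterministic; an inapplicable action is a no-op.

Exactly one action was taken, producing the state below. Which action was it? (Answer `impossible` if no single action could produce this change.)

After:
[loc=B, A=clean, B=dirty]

impossible

try  Left: in A — A dirty, B clean
try Right: in B — A dirty, B clean
try  Suck: in B — A dirty, B clean
no single action produces the after-state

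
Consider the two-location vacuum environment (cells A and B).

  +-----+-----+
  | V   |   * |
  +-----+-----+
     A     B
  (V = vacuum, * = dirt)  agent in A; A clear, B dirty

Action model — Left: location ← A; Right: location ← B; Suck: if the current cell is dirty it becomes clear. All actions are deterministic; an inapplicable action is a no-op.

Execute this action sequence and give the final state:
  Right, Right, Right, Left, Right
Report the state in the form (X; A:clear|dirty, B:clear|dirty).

step 1/5 (Right): (B; A:clear, B:dirty)
step 2/5 (Right): (B; A:clear, B:dirty)
step 3/5 (Right): (B; A:clear, B:dirty)
step 4/5 (Left): (A; A:clear, B:dirty)
step 5/5 (Right): (B; A:clear, B:dirty)

(B; A:clear, B:dirty)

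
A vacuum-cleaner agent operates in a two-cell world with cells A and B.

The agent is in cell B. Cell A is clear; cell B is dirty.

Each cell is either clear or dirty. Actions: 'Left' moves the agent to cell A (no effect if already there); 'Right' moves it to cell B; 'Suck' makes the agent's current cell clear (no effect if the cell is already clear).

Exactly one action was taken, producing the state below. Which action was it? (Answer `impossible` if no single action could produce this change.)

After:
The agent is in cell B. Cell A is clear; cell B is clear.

try  Left: (A; A:clear, B:dirty)
try Right: (B; A:clear, B:dirty)
try  Suck: (B; A:clear, B:clear)  ← match

Suck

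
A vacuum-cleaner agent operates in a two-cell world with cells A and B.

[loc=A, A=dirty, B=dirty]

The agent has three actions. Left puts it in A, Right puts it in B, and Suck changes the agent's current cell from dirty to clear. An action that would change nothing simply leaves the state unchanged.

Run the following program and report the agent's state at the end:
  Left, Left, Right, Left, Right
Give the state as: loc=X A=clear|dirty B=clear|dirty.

1) do Left; now loc=A A=dirty B=dirty
2) do Left; now loc=A A=dirty B=dirty
3) do Right; now loc=B A=dirty B=dirty
4) do Left; now loc=A A=dirty B=dirty
5) do Right; now loc=B A=dirty B=dirty

loc=B A=dirty B=dirty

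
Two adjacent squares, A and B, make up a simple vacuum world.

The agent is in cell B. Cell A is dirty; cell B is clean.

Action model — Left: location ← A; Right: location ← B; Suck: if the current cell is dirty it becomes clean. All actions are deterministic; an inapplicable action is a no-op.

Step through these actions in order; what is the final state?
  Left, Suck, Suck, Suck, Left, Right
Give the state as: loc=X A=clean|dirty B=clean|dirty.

loc=B A=clean B=clean

1) do Left; now loc=A A=dirty B=clean
2) do Suck; now loc=A A=clean B=clean
3) do Suck; now loc=A A=clean B=clean
4) do Suck; now loc=A A=clean B=clean
5) do Left; now loc=A A=clean B=clean
6) do Right; now loc=B A=clean B=clean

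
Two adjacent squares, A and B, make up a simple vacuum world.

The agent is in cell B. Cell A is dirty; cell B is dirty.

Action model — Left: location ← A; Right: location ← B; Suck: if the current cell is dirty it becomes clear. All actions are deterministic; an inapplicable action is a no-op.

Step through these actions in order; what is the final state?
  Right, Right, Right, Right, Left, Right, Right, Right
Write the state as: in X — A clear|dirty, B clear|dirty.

in B — A dirty, B dirty

t=1 Right ⇒ in B — A dirty, B dirty
t=2 Right ⇒ in B — A dirty, B dirty
t=3 Right ⇒ in B — A dirty, B dirty
t=4 Right ⇒ in B — A dirty, B dirty
t=5 Left ⇒ in A — A dirty, B dirty
t=6 Right ⇒ in B — A dirty, B dirty
t=7 Right ⇒ in B — A dirty, B dirty
t=8 Right ⇒ in B — A dirty, B dirty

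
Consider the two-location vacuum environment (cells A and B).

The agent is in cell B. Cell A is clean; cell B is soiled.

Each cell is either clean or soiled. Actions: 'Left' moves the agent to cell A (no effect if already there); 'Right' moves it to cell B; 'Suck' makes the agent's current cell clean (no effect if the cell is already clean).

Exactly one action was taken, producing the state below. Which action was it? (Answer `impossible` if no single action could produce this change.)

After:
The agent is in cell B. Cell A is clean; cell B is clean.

Suck

try  Left: <A|clean|soiled>
try Right: <B|clean|soiled>
try  Suck: <B|clean|clean>  ← match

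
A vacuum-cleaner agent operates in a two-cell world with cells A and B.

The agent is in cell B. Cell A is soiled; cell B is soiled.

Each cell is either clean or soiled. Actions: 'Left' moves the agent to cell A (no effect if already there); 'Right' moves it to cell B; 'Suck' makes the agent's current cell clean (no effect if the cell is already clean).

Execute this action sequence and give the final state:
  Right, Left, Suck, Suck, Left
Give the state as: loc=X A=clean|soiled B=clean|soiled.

1. Right → loc=B A=soiled B=soiled
2. Left → loc=A A=soiled B=soiled
3. Suck → loc=A A=clean B=soiled
4. Suck → loc=A A=clean B=soiled
5. Left → loc=A A=clean B=soiled

loc=A A=clean B=soiled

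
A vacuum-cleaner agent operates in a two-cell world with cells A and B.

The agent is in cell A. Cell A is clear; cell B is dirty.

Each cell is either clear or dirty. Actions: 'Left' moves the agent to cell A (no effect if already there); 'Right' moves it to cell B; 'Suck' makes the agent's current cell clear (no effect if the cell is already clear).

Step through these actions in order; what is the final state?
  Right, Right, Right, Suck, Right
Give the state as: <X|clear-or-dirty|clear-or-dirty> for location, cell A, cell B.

<B|clear|clear>

1. Right → <B|clear|dirty>
2. Right → <B|clear|dirty>
3. Right → <B|clear|dirty>
4. Suck → <B|clear|clear>
5. Right → <B|clear|clear>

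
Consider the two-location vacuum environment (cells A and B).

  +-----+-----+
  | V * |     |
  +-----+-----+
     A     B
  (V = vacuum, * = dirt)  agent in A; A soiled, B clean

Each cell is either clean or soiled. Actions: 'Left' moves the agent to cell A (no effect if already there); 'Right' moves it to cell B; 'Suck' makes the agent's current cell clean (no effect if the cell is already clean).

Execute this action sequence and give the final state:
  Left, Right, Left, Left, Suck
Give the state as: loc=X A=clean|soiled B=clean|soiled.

Left (#1): loc=A A=soiled B=clean
Right (#2): loc=B A=soiled B=clean
Left (#3): loc=A A=soiled B=clean
Left (#4): loc=A A=soiled B=clean
Suck (#5): loc=A A=clean B=clean

loc=A A=clean B=clean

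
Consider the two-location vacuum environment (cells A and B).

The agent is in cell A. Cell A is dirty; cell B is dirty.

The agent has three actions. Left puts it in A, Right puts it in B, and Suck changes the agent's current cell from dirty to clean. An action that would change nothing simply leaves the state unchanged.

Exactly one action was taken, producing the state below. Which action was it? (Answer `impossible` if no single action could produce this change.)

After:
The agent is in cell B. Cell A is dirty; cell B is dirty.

Right

try  Left: (A; A:dirty, B:dirty)
try Right: (B; A:dirty, B:dirty)  ← match
try  Suck: (A; A:clean, B:dirty)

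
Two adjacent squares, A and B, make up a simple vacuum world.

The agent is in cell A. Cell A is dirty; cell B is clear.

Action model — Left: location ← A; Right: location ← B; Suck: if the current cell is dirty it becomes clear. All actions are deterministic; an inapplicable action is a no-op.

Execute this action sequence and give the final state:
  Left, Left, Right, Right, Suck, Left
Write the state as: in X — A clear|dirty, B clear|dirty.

in A — A dirty, B clear

Left (#1): in A — A dirty, B clear
Left (#2): in A — A dirty, B clear
Right (#3): in B — A dirty, B clear
Right (#4): in B — A dirty, B clear
Suck (#5): in B — A dirty, B clear
Left (#6): in A — A dirty, B clear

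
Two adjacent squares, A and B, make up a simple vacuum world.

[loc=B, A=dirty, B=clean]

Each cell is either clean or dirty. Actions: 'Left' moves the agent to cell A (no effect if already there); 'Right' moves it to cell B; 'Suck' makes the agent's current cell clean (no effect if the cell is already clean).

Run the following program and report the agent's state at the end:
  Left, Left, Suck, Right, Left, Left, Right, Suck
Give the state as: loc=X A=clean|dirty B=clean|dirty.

1) do Left; now loc=A A=dirty B=clean
2) do Left; now loc=A A=dirty B=clean
3) do Suck; now loc=A A=clean B=clean
4) do Right; now loc=B A=clean B=clean
5) do Left; now loc=A A=clean B=clean
6) do Left; now loc=A A=clean B=clean
7) do Right; now loc=B A=clean B=clean
8) do Suck; now loc=B A=clean B=clean

loc=B A=clean B=clean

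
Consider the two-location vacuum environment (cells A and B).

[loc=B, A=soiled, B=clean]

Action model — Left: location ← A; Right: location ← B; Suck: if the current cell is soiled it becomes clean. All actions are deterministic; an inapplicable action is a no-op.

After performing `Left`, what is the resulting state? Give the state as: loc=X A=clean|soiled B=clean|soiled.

loc=A A=soiled B=clean

start: loc=B A=soiled B=clean
t=1 Left ⇒ loc=A A=soiled B=clean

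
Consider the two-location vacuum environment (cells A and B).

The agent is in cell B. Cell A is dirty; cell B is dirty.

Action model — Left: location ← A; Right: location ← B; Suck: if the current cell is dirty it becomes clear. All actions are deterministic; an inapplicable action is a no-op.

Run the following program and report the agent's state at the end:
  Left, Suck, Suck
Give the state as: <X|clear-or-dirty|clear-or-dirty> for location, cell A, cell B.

<A|clear|dirty>

t=1 Left ⇒ <A|dirty|dirty>
t=2 Suck ⇒ <A|clear|dirty>
t=3 Suck ⇒ <A|clear|dirty>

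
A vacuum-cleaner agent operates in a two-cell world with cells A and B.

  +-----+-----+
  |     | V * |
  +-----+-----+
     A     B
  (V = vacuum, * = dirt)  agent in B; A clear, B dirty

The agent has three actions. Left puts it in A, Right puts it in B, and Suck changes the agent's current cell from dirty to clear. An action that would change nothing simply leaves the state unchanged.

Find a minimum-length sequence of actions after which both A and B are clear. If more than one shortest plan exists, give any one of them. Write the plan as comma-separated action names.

Suck (#1): <B|clear|clear>
min 1: B is dirty, one Suck

Suck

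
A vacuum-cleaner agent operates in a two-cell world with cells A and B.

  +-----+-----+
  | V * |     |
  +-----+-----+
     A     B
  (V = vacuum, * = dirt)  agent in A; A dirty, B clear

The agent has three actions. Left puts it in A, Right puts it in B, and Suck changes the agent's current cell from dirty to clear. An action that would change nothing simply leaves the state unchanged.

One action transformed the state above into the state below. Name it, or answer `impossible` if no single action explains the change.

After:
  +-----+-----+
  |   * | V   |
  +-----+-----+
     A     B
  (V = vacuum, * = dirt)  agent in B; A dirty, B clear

try  Left: (A; A:dirty, B:clear)
try Right: (B; A:dirty, B:clear)  ← match
try  Suck: (A; A:clear, B:clear)

Right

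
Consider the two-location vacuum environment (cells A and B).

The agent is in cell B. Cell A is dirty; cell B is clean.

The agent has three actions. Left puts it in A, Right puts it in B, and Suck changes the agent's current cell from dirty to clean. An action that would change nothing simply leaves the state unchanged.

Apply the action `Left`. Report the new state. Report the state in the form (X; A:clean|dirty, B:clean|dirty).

(A; A:dirty, B:clean)

start: (B; A:dirty, B:clean)
step 1/1 (Left): (A; A:dirty, B:clean)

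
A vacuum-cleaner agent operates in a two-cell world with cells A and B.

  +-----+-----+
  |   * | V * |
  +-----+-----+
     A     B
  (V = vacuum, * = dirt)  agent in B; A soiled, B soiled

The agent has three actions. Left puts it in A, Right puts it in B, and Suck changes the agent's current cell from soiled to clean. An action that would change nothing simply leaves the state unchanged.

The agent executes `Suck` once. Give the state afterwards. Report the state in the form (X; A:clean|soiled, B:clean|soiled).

(B; A:soiled, B:clean)

start: (B; A:soiled, B:soiled)
[1] after Suck: (B; A:soiled, B:clean)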